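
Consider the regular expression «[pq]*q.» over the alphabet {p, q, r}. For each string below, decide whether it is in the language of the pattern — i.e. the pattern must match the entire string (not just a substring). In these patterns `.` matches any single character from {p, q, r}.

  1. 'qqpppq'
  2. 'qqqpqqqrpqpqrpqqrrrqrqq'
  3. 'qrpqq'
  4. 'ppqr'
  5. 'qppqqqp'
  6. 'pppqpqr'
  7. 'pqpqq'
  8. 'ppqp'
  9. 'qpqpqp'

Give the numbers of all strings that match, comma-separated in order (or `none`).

4, 5, 6, 7, 8, 9

1 → no match
2 → no match
3 → no match
4 → match
5 → match
6 → match
7 → match
8 → match
9 → match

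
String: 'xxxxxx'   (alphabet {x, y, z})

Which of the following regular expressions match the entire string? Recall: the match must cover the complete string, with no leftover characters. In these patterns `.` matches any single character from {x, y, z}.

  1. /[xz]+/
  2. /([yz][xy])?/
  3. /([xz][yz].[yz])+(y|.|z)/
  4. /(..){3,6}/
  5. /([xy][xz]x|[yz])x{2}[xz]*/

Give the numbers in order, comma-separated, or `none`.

1 → match
2 → no match
3 → no match
4 → match
5 → match

1, 4, 5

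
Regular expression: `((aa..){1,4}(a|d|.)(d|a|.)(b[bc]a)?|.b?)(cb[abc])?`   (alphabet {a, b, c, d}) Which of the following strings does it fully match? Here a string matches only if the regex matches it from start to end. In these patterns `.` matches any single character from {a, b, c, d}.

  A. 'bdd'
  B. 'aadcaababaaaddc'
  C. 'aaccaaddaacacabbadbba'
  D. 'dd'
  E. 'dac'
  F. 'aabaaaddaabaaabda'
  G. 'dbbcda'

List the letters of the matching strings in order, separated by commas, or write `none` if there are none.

A → no match
B → no match
C → no match
D → no match
E → no match
F → no match
G → no match

none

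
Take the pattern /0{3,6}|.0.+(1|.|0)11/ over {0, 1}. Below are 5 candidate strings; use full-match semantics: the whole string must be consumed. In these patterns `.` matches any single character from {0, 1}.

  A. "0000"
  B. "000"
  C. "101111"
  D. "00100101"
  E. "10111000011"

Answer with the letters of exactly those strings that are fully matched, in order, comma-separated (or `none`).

A, B, C, E

A → match
B → match
C → match
D → no match
E → match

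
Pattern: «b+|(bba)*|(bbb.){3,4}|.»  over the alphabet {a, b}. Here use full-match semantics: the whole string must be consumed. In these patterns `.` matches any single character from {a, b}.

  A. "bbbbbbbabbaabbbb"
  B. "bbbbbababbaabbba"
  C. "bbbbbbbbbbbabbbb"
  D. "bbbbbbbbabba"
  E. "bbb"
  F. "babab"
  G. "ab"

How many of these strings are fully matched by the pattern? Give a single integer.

A → no match
B → no match
C → match
D → no match
E → match
F → no match
G → no match
Total matched: 2

2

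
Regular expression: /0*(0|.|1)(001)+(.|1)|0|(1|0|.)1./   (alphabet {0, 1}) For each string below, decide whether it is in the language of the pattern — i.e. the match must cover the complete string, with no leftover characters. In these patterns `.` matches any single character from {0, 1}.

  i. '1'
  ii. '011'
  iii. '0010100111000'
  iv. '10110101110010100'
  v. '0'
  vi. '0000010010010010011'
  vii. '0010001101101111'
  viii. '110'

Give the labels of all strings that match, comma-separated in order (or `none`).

i. '1' → no match
ii. '011' → match
iii → no match
iv → no match
v. '0' → match
vi → match
vii → no match
viii. '110' → match

ii, v, vi, viii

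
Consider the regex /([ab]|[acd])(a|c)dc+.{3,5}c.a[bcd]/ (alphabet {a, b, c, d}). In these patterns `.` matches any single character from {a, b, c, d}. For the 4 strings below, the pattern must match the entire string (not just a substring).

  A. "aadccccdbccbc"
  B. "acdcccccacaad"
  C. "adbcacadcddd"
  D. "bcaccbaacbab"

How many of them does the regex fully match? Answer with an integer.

1

A → no match
B → match
C → no match
D → no match
Total matched: 1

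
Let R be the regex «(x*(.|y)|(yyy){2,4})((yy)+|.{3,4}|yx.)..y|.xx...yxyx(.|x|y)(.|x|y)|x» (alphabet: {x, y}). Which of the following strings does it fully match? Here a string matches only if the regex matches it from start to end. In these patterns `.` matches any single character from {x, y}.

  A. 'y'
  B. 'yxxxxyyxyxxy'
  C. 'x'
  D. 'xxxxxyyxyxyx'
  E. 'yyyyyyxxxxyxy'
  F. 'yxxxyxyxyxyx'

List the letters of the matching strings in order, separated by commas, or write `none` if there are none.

A → no match
B → match
C → match
D → match
E → match
F → match

B, C, D, E, F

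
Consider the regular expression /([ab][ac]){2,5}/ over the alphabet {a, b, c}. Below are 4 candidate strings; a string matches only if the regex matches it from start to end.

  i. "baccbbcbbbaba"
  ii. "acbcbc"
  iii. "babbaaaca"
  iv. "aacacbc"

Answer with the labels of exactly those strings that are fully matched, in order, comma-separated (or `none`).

ii

i → no match
ii → match
iii → no match
iv → no match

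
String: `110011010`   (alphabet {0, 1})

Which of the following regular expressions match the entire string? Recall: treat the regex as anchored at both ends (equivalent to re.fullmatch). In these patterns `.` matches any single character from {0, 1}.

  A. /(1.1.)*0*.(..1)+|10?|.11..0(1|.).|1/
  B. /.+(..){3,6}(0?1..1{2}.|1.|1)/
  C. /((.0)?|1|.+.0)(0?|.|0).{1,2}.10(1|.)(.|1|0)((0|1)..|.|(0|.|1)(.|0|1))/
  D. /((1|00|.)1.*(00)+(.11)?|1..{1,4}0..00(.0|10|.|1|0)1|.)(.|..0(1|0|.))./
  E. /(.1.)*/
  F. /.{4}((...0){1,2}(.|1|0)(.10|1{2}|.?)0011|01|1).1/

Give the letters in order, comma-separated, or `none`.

A → no match
B → match
C → no match
D → match
E → match
F → no match — must end with `1`

B, D, E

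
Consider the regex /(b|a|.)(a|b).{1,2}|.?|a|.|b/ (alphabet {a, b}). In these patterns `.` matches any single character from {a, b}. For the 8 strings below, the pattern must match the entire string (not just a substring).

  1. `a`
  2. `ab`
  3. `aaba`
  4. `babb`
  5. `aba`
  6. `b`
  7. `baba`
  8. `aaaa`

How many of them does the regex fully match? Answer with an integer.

7

1 → match
2 → no match
3 → match
4 → match
5 → match
6 → match
7 → match
8 → match
Total matched: 7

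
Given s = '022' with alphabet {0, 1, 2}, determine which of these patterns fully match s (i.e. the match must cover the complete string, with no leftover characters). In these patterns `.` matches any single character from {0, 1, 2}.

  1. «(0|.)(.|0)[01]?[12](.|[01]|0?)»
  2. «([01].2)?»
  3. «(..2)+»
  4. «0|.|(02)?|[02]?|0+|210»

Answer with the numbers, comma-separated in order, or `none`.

1 → match
2 → match
3 → match
4 → no match

1, 2, 3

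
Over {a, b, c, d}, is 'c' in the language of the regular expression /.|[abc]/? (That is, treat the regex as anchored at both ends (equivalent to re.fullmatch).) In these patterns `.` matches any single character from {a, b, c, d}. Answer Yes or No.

Yes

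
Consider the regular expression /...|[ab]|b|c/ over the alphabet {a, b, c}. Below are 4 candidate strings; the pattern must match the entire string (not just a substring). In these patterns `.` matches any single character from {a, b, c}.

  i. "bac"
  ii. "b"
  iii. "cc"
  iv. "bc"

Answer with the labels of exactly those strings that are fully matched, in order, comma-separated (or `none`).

i, ii

i → match
ii → match
iii → no match
iv → no match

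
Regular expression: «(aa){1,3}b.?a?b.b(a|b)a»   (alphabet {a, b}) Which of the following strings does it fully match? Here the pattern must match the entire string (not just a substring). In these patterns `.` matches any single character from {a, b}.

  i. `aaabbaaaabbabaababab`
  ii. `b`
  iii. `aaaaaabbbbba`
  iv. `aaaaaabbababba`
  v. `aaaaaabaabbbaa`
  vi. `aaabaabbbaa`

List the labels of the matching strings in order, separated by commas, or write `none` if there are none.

i → no match — must end with `a`
ii → no match — must start with `aa`
iii → match
iv → match
v → match
vi → no match

iii, iv, v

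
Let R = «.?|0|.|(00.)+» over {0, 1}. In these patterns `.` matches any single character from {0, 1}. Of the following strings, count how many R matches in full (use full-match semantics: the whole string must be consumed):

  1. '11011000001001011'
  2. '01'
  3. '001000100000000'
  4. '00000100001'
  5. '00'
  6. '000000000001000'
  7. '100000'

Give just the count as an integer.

1

1 → no match
2 → no match
3 → no match
4 → no match
5 → no match
6 → match
7 → no match
Total matched: 1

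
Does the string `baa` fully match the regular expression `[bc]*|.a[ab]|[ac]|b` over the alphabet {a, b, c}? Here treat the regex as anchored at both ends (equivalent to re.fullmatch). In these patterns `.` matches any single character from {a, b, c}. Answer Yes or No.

Yes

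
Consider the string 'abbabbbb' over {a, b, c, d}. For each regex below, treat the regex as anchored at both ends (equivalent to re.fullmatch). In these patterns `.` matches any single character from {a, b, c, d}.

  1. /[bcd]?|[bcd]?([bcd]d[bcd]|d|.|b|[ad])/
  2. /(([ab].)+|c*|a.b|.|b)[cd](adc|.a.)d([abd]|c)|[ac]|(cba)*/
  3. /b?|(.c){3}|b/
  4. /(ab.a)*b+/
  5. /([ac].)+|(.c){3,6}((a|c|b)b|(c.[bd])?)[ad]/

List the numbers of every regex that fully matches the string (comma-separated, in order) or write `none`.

1 → no match
2 → no match
3 → no match
4 → match
5 → no match

4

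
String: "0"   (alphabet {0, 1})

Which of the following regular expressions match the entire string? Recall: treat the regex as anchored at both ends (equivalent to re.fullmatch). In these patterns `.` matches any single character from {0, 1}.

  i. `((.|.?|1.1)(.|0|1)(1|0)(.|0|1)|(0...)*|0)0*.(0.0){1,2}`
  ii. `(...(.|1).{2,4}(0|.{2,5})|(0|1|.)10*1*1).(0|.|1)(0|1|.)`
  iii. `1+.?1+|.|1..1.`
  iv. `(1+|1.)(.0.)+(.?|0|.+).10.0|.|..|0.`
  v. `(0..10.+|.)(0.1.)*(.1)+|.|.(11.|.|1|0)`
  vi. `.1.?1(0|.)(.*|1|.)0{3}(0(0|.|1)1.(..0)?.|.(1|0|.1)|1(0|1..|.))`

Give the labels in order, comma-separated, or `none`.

i → no match
ii → no match
iii → match
iv → match
v → match
vi → no match

iii, iv, v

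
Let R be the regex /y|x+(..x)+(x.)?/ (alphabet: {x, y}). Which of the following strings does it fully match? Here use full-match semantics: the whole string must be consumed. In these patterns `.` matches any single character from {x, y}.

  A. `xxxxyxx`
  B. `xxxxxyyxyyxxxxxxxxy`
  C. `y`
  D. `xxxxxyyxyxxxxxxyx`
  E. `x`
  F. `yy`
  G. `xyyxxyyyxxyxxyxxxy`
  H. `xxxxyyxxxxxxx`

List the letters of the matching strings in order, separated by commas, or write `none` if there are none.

A, B, C, D, H

A. `xxxxyxx` → match
B → match
C. `y` → match
D → match
E. `x` → no match
F. `yy` → no match
G → no match
H → match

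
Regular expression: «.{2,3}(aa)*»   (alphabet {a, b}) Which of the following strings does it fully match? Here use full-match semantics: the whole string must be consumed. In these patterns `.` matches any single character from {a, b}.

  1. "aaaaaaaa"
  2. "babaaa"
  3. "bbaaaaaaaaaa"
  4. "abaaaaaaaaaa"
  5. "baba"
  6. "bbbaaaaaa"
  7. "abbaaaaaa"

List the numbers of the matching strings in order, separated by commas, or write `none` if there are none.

1. "aaaaaaaa" → match
2. "babaaa" → no match
3. "bbaaaaaaaaaa" → match
4. "abaaaaaaaaaa" → match
5. "baba" → no match
6. "bbbaaaaaa" → match
7. "abbaaaaaa" → match

1, 3, 4, 6, 7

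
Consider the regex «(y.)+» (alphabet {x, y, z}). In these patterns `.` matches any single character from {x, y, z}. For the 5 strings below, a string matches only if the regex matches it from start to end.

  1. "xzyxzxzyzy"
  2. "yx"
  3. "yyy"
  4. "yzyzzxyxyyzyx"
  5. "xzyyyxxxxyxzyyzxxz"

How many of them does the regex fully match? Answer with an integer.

1 → no match — must start with "y"
2 → match
3 → no match
4 → no match
5 → no match — must start with "y"
Total matched: 1

1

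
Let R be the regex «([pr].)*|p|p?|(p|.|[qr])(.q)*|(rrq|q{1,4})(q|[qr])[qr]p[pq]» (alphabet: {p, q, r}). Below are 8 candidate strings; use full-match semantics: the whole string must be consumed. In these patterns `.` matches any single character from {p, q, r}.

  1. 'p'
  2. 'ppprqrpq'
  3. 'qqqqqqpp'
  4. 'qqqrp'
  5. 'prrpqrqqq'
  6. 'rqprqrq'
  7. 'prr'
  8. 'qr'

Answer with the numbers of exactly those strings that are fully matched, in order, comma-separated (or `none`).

1. 'p' → match
2. 'ppprqrpq' → no match
3. 'qqqqqqpp' → match
4. 'qqqrp' → no match
5. 'prrpqrqqq' → no match
6. 'rqprqrq' → no match
7. 'prr' → no match
8. 'qr' → no match

1, 3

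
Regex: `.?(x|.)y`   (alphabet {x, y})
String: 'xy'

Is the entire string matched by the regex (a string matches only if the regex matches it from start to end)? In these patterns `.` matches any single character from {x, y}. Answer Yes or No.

Yes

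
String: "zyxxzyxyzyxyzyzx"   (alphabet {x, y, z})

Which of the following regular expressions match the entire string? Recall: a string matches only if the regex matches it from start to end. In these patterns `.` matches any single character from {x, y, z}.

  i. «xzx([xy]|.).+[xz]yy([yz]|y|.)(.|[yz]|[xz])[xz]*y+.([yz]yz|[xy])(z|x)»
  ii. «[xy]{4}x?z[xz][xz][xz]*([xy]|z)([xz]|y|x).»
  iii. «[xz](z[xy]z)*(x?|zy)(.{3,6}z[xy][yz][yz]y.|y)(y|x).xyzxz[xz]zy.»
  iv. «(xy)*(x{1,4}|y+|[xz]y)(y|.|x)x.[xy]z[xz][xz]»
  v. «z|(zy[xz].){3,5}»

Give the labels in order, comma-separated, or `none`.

v

i → no match — must start with "xzx"
ii → no match
iii → no match
iv → no match
v → match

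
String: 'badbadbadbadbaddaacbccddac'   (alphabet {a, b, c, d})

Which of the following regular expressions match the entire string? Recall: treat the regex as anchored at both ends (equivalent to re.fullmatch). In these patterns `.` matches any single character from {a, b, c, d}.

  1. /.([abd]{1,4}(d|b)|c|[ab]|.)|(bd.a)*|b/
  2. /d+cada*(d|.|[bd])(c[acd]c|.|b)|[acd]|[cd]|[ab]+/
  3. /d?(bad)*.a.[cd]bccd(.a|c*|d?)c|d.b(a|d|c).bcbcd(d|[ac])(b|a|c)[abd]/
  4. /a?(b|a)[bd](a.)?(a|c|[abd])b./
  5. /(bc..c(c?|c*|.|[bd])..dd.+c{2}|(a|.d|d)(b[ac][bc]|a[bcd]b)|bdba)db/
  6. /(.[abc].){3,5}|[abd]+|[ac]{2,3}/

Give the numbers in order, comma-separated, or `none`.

1 → no match
2 → no match
3 → match
4 → no match
5 → no match — must end with 'db'
6 → no match

3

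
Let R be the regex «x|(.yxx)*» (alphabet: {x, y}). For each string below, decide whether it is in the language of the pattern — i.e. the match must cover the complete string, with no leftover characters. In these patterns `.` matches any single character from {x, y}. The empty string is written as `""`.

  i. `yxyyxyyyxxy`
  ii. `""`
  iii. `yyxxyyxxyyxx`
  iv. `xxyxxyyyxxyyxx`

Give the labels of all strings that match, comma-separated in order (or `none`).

i → no match
ii → match
iii → match
iv → no match

ii, iii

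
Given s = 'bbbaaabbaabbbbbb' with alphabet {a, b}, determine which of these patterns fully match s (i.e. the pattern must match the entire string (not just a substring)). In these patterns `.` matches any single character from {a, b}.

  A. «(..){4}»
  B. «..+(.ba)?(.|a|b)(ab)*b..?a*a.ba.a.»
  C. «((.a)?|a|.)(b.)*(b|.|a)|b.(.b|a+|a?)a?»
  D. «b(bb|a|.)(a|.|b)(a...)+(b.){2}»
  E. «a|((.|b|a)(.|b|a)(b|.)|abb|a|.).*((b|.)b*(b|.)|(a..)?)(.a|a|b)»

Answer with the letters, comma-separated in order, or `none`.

A → no match
B → no match
C → no match
D → match
E → match

D, E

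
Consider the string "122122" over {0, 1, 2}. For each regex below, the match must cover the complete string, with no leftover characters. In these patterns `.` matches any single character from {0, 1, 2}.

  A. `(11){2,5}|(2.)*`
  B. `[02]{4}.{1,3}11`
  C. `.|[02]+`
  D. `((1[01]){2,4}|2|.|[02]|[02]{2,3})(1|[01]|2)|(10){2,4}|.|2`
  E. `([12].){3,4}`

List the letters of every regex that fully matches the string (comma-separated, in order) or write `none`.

E

A → no match
B → no match — must end with "11"
C → no match
D → no match
E → match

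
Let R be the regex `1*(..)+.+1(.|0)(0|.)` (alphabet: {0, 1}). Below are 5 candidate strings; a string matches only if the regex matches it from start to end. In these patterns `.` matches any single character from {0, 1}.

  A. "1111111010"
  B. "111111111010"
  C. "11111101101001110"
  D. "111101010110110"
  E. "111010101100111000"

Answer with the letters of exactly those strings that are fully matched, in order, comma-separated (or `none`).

C, D

A → no match
B → no match
C → match
D → match
E → no match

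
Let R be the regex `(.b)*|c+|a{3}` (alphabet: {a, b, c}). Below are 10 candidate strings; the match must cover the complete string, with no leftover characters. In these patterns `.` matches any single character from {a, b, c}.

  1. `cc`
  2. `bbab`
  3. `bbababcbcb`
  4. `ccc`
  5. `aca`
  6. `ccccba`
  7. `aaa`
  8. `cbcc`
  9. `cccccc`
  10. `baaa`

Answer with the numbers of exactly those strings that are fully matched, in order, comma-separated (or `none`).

1, 2, 3, 4, 7, 9

1 → match
2 → match
3 → match
4 → match
5 → no match
6 → no match
7 → match
8 → no match
9 → match
10 → no match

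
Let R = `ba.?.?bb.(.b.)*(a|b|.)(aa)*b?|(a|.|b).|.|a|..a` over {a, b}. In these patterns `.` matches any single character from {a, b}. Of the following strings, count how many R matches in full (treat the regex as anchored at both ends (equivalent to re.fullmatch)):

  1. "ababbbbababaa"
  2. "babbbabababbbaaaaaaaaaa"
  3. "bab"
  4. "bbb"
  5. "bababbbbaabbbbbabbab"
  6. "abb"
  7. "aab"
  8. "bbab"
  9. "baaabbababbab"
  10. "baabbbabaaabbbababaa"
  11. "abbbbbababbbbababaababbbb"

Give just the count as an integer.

1 → no match
2 → no match
3 → no match
4 → no match
5 → no match
6 → no match
7 → no match
8 → no match
9 → no match
10 → no match
11 → no match
Total matched: 0

0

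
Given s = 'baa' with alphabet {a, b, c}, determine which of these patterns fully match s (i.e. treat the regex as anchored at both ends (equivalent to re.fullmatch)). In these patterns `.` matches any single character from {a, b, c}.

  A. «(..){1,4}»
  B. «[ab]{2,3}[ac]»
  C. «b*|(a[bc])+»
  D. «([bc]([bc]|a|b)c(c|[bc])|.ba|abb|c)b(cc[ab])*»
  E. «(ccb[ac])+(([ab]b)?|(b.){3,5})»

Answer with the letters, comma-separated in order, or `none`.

B

A → no match
B → match
C → no match
D → no match
E → no match — must start with 'ccb'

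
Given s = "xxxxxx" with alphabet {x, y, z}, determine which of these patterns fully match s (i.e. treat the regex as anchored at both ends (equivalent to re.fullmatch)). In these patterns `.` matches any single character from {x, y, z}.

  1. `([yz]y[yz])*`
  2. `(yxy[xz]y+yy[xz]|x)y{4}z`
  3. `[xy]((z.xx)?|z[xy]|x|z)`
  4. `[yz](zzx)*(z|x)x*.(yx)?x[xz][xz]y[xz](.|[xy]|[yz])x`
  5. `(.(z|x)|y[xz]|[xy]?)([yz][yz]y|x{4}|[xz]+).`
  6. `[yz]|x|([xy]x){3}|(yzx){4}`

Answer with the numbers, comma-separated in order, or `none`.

1 → no match
2 → no match — must end with "yz"
3 → no match
4 → no match
5 → match
6 → match

5, 6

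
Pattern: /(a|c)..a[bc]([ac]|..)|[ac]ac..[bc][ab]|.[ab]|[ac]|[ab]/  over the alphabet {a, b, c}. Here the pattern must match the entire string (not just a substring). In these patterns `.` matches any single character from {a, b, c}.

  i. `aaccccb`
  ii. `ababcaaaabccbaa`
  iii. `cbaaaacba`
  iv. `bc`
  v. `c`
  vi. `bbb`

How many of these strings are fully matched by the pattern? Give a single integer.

2

i → match
ii → no match
iii → no match
iv → no match
v → match
vi → no match
Total matched: 2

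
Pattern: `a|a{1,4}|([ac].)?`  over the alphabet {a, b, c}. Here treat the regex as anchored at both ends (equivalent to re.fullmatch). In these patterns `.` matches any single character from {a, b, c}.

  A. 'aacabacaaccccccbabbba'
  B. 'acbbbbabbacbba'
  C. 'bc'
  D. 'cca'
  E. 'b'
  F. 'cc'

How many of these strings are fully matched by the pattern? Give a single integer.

1

A → no match
B → no match
C. 'bc' → no match
D. 'cca' → no match
E. 'b' → no match
F. 'cc' → match
Total matched: 1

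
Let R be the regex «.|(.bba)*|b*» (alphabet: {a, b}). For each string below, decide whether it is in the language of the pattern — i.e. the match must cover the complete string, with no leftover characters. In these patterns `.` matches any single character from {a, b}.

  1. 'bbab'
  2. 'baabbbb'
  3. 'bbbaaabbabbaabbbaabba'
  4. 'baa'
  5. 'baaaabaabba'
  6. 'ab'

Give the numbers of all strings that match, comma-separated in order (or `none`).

1. 'bbab' → no match
2. 'baabbbb' → no match
3 → no match
4. 'baa' → no match
5. 'baaaabaabba' → no match
6. 'ab' → no match

none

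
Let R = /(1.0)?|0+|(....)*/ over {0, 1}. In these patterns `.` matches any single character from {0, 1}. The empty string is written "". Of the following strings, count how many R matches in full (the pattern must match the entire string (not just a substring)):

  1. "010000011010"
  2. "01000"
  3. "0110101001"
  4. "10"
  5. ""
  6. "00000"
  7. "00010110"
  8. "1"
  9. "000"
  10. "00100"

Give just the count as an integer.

5

1 → match
2 → no match
3 → no match
4 → no match
5 → match
6 → match
7 → match
8 → no match
9 → match
10 → no match
Total matched: 5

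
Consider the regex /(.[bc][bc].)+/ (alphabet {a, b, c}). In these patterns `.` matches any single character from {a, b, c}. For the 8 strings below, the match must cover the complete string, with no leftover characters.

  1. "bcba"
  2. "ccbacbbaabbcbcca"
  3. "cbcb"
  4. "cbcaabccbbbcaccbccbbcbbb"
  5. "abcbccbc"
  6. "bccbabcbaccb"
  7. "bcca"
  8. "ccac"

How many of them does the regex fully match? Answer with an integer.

1 → match
2 → match
3 → match
4 → match
5 → match
6 → match
7 → match
8 → no match
Total matched: 7

7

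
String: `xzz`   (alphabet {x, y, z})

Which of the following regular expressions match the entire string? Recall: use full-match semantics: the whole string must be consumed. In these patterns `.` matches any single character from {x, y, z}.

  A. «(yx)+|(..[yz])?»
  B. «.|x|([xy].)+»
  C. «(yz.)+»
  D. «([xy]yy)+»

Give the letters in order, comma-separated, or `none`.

A

A → match
B → no match
C → no match — must start with `yz`
D → no match — must end with `yy`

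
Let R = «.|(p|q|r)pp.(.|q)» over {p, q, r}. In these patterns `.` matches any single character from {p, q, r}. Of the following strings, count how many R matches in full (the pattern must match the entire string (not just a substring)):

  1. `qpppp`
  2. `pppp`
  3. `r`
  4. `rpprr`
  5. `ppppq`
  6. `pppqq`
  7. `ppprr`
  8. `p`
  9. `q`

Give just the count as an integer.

8

1 → match
2 → no match
3 → match
4 → match
5 → match
6 → match
7 → match
8 → match
9 → match
Total matched: 8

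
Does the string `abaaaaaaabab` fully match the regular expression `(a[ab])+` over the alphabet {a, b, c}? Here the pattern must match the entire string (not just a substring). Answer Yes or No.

Yes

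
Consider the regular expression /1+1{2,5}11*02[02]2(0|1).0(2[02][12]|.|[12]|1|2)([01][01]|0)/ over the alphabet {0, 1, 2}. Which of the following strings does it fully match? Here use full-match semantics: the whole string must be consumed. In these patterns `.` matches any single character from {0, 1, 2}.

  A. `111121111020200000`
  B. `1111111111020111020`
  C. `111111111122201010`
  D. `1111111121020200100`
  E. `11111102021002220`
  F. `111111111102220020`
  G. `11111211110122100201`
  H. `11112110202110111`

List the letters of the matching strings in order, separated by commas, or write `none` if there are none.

E

A → no match
B → no match
C → no match
D → no match
E → match
F → no match
G → no match
H → no match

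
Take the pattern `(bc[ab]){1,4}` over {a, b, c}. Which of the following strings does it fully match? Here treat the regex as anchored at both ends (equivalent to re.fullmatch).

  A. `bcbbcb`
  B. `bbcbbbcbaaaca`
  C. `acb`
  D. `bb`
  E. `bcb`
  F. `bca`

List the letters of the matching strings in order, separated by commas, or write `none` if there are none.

A → match
B → no match — must start with `bc`
C → no match — must start with `bc`
D → no match — must start with `bc`
E → match
F → match

A, E, F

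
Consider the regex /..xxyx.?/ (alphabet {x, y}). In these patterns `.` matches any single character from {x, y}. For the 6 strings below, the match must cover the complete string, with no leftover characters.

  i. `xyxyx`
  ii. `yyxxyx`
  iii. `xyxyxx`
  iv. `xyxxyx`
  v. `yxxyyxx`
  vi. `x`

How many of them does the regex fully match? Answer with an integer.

i → no match
ii → match
iii → no match
iv → match
v → no match
vi → no match
Total matched: 2

2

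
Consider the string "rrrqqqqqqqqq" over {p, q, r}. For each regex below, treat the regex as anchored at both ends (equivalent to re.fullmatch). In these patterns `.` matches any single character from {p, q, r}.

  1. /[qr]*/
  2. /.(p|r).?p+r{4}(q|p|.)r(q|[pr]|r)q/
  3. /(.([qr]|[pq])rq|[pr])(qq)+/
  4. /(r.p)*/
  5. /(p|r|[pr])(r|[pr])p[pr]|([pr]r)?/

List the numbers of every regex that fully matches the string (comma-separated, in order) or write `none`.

1, 3

1 → match
2 → no match
3 → match
4 → no match
5 → no match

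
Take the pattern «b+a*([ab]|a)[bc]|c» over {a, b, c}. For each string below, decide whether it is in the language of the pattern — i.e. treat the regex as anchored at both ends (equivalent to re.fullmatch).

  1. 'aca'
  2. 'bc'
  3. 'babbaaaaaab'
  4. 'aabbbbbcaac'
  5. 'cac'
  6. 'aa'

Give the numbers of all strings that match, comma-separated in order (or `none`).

none

1 → no match
2 → no match
3 → no match
4 → no match
5 → no match
6 → no match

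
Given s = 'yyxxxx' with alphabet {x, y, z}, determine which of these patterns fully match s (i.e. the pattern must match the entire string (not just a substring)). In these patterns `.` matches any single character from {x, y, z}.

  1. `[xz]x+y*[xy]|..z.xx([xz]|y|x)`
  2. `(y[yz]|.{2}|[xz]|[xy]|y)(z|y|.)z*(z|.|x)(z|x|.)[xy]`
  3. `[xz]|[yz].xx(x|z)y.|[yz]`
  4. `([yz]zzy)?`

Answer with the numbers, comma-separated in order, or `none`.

2

1 → no match
2 → match
3 → no match
4 → no match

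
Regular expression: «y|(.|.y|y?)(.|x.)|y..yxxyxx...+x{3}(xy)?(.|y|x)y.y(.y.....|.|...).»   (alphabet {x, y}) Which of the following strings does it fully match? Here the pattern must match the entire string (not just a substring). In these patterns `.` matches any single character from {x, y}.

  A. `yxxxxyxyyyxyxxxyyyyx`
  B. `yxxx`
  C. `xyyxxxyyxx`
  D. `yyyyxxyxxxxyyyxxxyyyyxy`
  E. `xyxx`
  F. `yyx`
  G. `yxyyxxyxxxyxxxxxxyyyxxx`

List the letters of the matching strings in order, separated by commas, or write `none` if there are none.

A → no match
B → no match
C → no match
D → match
E → match
F → match
G → no match

D, E, F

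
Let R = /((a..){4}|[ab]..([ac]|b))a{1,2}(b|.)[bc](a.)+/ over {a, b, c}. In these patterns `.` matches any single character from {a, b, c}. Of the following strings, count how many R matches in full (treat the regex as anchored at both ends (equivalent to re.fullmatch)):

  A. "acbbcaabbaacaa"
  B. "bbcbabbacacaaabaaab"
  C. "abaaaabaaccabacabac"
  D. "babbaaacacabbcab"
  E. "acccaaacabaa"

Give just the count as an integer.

A → no match
B → match
C → no match
D → no match
E. "acccaaacabaa" → match
Total matched: 2

2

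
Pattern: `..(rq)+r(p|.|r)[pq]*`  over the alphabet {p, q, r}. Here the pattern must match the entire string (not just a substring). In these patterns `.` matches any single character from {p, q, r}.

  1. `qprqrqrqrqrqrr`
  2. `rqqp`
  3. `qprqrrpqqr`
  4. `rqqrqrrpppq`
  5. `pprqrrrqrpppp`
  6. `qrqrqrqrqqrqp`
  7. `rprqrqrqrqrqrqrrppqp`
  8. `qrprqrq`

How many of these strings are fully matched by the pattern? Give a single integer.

1 → match
2 → no match
3 → no match
4 → no match
5 → no match
6 → no match
7 → match
8 → no match
Total matched: 2

2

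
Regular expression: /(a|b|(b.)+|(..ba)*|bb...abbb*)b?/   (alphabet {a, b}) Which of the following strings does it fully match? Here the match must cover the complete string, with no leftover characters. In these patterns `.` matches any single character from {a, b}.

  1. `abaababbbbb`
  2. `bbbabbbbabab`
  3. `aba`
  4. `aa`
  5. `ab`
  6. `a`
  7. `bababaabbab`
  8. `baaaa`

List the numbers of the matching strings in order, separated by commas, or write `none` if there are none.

5, 6

1. `abaababbbbb` → no match
2. `bbbabbbbabab` → no match
3. `aba` → no match
4. `aa` → no match
5. `ab` → match
6. `a` → match
7. `bababaabbab` → no match
8. `baaaa` → no match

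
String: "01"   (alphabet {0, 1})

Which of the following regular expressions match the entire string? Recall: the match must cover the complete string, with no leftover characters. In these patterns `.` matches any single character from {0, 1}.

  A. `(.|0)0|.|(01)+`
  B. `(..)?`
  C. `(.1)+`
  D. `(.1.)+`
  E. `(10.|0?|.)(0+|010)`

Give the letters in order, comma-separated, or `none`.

A → match
B → match
C → match
D → no match
E → no match

A, B, C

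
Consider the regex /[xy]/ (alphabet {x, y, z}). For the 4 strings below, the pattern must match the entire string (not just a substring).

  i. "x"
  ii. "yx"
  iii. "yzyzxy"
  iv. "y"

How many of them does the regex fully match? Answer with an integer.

i. "x" → match
ii. "yx" → no match
iii. "yzyzxy" → no match
iv. "y" → match
Total matched: 2

2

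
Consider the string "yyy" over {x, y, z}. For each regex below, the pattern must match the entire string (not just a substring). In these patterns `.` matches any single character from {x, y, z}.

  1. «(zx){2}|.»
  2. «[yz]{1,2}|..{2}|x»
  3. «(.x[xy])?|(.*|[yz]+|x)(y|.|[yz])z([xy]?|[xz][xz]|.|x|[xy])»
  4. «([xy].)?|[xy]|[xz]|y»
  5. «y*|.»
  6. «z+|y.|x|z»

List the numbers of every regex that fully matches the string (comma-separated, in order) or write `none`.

1 → no match
2 → match
3 → no match
4 → no match
5 → match
6 → no match

2, 5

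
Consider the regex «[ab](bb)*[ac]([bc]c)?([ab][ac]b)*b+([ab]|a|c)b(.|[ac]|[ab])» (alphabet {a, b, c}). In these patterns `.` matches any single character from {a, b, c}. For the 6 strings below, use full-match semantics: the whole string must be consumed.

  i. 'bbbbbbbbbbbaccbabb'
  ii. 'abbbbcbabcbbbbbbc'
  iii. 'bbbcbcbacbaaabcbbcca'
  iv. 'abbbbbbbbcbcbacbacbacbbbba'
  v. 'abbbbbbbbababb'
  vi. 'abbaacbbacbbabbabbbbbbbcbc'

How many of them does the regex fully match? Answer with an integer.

i → match
ii → no match
iii → no match
iv → match
v → match
vi → no match
Total matched: 3

3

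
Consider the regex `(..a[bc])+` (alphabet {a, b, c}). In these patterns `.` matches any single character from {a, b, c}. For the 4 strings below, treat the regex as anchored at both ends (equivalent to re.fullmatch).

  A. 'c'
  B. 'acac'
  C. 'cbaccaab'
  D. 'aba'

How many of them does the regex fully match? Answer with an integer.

A → no match
B → match
C → match
D → no match
Total matched: 2

2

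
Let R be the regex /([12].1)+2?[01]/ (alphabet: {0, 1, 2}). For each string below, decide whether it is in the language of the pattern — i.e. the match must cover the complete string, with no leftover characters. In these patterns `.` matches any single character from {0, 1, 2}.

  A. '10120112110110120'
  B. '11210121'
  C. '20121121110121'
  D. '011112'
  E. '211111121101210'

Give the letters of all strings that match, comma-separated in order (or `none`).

A → match
B → no match
C → match
D → no match
E → no match

A, C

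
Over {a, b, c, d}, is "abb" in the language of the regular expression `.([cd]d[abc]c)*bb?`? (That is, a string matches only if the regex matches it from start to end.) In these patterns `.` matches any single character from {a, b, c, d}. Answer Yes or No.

Yes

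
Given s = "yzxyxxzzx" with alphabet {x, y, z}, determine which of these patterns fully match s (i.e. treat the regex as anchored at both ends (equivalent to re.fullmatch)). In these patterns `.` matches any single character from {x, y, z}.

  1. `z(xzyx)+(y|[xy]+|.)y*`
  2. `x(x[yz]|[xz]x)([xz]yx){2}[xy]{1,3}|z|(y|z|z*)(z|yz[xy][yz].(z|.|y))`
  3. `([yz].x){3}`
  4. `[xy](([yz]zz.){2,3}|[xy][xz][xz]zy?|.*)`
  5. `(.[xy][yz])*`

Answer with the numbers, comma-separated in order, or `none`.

1 → no match — must start with "zxzyx"
2 → no match
3 → match
4 → match
5 → no match

3, 4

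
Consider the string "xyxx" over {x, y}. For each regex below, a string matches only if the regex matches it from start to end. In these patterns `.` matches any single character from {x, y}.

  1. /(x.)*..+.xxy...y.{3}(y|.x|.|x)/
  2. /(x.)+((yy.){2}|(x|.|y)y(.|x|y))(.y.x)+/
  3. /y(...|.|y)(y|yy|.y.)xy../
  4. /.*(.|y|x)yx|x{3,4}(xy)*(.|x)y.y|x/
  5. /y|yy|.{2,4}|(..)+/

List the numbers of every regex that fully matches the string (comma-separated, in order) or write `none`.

1 → no match
2 → no match
3 → no match — must start with "y"
4 → no match
5 → match

5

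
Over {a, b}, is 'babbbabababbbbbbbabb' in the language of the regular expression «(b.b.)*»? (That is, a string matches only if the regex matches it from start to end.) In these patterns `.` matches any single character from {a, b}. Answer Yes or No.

Yes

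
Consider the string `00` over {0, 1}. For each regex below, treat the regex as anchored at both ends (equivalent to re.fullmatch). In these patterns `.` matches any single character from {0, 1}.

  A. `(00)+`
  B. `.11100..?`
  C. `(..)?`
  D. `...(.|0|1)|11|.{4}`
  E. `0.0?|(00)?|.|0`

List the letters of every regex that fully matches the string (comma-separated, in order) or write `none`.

A, C, E

A → match
B → no match
C → match
D → no match
E → match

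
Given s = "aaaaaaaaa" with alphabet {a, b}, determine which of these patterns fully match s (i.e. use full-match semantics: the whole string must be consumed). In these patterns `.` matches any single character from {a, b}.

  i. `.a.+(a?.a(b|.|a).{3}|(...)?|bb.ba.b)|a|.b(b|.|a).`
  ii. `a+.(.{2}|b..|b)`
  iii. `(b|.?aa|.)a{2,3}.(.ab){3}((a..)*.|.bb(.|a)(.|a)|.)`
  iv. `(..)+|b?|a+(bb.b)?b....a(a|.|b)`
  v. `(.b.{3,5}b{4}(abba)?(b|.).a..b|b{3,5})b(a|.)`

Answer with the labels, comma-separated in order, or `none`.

i, ii

i → match
ii → match
iii → no match
iv → no match
v → no match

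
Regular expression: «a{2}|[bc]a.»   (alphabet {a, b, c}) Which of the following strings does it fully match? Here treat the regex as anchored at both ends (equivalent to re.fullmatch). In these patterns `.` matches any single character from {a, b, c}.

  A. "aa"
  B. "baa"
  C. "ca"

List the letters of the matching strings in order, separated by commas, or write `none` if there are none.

A, B

A. "aa" → match
B. "baa" → match
C. "ca" → no match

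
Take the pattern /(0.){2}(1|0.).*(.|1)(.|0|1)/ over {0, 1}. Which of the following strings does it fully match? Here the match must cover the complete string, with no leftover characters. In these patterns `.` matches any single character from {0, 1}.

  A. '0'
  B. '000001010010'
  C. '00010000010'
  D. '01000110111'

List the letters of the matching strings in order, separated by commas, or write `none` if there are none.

B, C, D

A → no match
B → match
C → match
D → match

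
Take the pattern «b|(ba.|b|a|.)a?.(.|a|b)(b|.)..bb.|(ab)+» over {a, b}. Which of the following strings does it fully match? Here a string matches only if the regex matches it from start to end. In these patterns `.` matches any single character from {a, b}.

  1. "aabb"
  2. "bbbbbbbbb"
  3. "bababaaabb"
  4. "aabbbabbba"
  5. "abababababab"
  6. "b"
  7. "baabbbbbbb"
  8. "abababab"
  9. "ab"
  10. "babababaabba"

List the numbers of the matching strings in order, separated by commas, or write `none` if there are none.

2, 4, 5, 6, 7, 8, 9, 10

1 → no match
2 → match
3 → no match
4 → match
5 → match
6 → match
7 → match
8 → match
9 → match
10 → match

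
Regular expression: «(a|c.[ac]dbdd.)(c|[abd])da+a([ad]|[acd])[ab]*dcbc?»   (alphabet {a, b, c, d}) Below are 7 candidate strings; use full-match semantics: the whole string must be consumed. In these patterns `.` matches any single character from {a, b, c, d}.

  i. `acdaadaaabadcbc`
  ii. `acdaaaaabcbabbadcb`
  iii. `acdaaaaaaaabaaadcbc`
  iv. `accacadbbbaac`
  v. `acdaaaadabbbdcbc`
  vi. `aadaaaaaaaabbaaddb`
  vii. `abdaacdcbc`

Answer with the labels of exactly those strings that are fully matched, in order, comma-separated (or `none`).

i, iii, v, vii

i → match
ii → no match
iii → match
iv → no match
v → match
vi → no match
vii → match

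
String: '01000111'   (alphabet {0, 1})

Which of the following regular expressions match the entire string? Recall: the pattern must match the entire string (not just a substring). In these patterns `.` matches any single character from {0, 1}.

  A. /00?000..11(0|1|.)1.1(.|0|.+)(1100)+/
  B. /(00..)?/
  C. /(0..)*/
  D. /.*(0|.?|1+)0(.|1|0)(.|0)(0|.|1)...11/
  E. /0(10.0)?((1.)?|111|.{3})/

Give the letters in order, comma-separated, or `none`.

A → no match — must end with '1100'
B → no match
C → no match
D → no match
E → match

E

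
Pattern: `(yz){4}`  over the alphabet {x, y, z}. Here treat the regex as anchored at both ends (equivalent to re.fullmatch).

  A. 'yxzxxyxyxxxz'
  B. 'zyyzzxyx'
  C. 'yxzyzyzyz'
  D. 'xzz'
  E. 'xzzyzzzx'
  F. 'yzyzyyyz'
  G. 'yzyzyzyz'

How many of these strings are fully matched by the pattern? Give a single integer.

A → no match — must start with 'yz'
B → no match — must start with 'yz'
C → no match — must start with 'yz'
D → no match — must start with 'yz'
E → no match — must start with 'yz'
F → no match
G → match
Total matched: 1

1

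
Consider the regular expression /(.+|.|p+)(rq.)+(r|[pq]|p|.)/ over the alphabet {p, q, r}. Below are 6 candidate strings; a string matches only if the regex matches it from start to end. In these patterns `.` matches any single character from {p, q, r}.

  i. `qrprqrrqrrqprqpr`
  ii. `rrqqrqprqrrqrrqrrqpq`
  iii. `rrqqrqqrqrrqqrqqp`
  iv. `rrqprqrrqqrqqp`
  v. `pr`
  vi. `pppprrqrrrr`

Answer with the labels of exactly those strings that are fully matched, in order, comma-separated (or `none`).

i, ii, iii, iv

i → match
ii → match
iii → match
iv → match
v → no match
vi → no match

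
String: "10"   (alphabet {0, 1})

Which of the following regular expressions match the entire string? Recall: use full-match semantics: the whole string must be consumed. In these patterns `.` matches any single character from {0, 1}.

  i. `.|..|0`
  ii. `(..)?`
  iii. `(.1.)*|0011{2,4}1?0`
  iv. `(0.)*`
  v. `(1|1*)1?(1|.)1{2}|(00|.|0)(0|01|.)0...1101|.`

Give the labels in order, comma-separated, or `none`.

i → match
ii → match
iii → no match
iv → no match
v → no match

i, ii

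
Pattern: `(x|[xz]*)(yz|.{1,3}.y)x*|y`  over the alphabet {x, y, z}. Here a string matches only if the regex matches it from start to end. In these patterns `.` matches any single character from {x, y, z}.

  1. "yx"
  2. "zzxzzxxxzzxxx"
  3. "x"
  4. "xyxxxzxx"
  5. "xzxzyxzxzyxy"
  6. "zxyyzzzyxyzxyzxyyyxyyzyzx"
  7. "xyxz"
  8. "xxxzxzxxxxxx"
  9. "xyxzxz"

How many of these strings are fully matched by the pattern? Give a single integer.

1. "yx" → no match
2 → no match
3. "x" → no match
4. "xyxxxzxx" → no match
5. "xzxzyxzxzyxy" → no match
6 → no match
7. "xyxz" → no match
8. "xxxzxzxxxxxx" → no match
9. "xyxzxz" → no match
Total matched: 0

0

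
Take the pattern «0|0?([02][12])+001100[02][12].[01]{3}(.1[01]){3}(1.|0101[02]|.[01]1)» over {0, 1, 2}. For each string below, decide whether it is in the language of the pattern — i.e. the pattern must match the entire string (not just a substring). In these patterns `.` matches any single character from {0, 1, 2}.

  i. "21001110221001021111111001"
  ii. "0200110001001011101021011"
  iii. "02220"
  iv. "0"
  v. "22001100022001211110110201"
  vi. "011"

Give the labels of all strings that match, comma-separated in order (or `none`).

ii, iv, v

i → no match
ii → match
iii → no match
iv → match
v → match
vi → no match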